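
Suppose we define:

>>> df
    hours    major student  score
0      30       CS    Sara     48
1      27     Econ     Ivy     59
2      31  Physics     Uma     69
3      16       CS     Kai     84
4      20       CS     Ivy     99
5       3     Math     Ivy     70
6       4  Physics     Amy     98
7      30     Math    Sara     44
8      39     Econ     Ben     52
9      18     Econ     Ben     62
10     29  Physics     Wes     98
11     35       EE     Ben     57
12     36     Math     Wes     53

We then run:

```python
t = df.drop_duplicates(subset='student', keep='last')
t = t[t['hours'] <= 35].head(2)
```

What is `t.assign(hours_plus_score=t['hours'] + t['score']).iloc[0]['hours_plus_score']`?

100

drop duplicate student (keep=last):
    hours    major student  score
2      31  Physics     Uma     69
3      16       CS     Kai     84
5       3     Math     Ivy     70
6       4  Physics     Amy     98
7      30     Math    Sara     44
11     35       EE     Ben     57
12     36     Math     Wes     53
filter rows where hours <= 35:
    hours    major student  score
2      31  Physics     Uma     69
3      16       CS     Kai     84
5       3     Math     Ivy     70
6       4  Physics     Amy     98
7      30     Math    Sara     44
11     35       EE     Ben     57
take first 2 rows:
   hours    major student  score
2     31  Physics     Uma     69
3     16       CS     Kai     84
add column hours_plus_score = t['hours'] + t['score']:
   hours    major student  score  hours_plus_score
2     31  Physics     Uma     69               100
3     16       CS     Kai     84               100
So iloc[0]['hours_plus_score'] = 100.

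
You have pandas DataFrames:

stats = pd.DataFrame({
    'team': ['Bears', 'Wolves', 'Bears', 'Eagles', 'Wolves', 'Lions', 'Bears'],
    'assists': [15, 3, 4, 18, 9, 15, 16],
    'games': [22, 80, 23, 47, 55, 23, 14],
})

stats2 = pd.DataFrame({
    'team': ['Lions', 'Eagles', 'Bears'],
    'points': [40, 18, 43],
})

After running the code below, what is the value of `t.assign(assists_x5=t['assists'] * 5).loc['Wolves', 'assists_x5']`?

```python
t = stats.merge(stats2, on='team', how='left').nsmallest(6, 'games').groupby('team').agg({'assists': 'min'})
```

45

merge on 'team' (how='left') → 7 rows:
     team  assists  games  points
0   Bears       15     22    43.0
1  Wolves        3     80     NaN
2   Bears        4     23    43.0
3  Eagles       18     47    18.0
4  Wolves        9     55     NaN
5   Lions       15     23    40.0
6   Bears       16     14    43.0
take 6 rows with smallest games:
     team  assists  games  points
6   Bears       16     14    43.0
0   Bears       15     22    43.0
2   Bears        4     23    43.0
5   Lions       15     23    40.0
3  Eagles       18     47    18.0
4  Wolves        9     55     NaN
group by team, min of assists:
        assists
team           
Bears         4
Eagles       18
Lions        15
Wolves        9
add column assists_x5 = t['assists'] * 5:
        assists  assists_x5
team                       
Bears         4          20
Eagles       18          90
Lions        15          75
Wolves        9          45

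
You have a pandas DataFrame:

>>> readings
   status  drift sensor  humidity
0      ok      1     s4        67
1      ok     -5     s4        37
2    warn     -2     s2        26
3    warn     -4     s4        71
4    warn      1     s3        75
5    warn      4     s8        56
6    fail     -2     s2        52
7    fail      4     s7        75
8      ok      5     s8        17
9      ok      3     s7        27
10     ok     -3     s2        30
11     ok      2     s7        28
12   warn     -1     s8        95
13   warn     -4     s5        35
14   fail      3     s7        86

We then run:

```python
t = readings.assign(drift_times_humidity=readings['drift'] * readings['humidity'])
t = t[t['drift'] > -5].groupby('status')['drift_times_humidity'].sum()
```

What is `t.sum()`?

add column drift_times_humidity = readings['drift'] * readings['humidity']:
   status  drift sensor  humidity  drift_times_humidity
0      ok      1     s4        67                    67
1      ok     -5     s4        37                  -185
2    warn     -2     s2        26                   -52
3    warn     -4     s4        71                  -284
4    warn      1     s3        75                    75
5    warn      4     s8        56                   224
6    fail     -2     s2        52                  -104
7    fail      4     s7        75                   300
8      ok      5     s8        17                    85
9      ok      3     s7        27                    81
10     ok     -3     s2        30                   -90
11     ok      2     s7        28                    56
12   warn     -1     s8        95                   -95
13   warn     -4     s5        35                  -140
14   fail      3     s7        86                   258
filter rows where drift > -5:
   status  drift sensor  humidity  drift_times_humidity
0      ok      1     s4        67                    67
2    warn     -2     s2        26                   -52
3    warn     -4     s4        71                  -284
4    warn      1     s3        75                    75
5    warn      4     s8        56                   224
6    fail     -2     s2        52                  -104
7    fail      4     s7        75                   300
8      ok      5     s8        17                    85
9      ok      3     s7        27                    81
10     ok     -3     s2        30                   -90
11     ok      2     s7        28                    56
12   warn     -1     s8        95                   -95
13   warn     -4     s5        35                  -140
14   fail      3     s7        86                   258
group by status, sum of drift_times_humidity:
status
fail    454
ok      199
warn   -272
Name: drift_times_humidity, dtype: int64
Reading off the sum of the resulting series, we get 381.

381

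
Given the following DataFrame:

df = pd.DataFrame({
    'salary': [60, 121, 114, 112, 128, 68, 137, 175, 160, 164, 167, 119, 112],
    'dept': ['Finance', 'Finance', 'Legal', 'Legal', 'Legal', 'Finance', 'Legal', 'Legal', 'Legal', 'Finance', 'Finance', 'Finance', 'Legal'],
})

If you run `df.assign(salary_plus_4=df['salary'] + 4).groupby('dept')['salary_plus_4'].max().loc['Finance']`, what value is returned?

171

add column salary_plus_4 = df['salary'] + 4:
    salary     dept  salary_plus_4
0       60  Finance             64
1      121  Finance            125
2      114    Legal            118
3      112    Legal            116
4      128    Legal            132
5       68  Finance             72
6      137    Legal            141
7      175    Legal            179
8      160    Legal            164
9      164  Finance            168
10     167  Finance            171
11     119  Finance            123
12     112    Legal            116
group by dept, max of salary_plus_4:
dept
Finance    171
Legal      179
Name: salary_plus_4, dtype: int64
The value at index 'Finance' is 171.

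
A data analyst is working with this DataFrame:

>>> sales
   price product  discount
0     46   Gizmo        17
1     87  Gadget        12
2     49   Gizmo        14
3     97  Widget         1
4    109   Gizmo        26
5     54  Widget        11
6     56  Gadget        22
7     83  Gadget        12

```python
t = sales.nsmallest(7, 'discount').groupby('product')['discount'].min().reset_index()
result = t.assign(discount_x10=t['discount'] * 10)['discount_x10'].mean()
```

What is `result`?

90.0

take 7 rows with smallest discount:
   price product  discount
3     97  Widget         1
5     54  Widget        11
1     87  Gadget        12
7     83  Gadget        12
2     49   Gizmo        14
0     46   Gizmo        17
6     56  Gadget        22
group by product, min of discount:
product
Gadget    12
Gizmo     14
Widget     1
Name: discount, dtype: int64
reset_index():
  product  discount
0  Gadget        12
1   Gizmo        14
2  Widget         1
add column discount_x10 = t['discount'] * 10:
  product  discount  discount_x10
0  Gadget        12           120
1   Gizmo        14           140
2  Widget         1            10
Reading off the mean of column 'discount_x10', we get 90.0.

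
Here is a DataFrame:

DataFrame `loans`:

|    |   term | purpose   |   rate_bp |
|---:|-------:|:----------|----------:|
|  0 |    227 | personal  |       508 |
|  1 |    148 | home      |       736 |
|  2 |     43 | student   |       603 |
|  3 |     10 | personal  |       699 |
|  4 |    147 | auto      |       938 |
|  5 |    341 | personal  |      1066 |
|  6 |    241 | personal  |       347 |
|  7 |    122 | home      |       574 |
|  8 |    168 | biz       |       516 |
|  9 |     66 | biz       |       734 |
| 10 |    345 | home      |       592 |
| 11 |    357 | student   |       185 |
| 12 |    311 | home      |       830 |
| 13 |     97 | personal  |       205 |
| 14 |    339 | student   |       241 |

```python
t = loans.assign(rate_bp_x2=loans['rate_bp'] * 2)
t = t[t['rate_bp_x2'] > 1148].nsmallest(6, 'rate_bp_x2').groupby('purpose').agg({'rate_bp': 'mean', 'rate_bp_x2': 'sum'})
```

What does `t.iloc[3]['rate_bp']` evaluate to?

603.0

add column rate_bp_x2 = loans['rate_bp'] * 2:
    term   purpose  rate_bp  rate_bp_x2
0    227  personal      508        1016
1    148      home      736        1472
2     43   student      603        1206
3     10  personal      699        1398
4    147      auto      938        1876
5    341  personal     1066        2132
6    241  personal      347         694
7    122      home      574        1148
8    168       biz      516        1032
9     66       biz      734        1468
10   345      home      592        1184
11   357   student      185         370
12   311      home      830        1660
13    97  personal      205         410
14   339   student      241         482
filter rows where rate_bp_x2 > 1148:
    term   purpose  rate_bp  rate_bp_x2
1    148      home      736        1472
2     43   student      603        1206
3     10  personal      699        1398
4    147      auto      938        1876
5    341  personal     1066        2132
9     66       biz      734        1468
10   345      home      592        1184
12   311      home      830        1660
take 6 rows with smallest rate_bp_x2:
    term   purpose  rate_bp  rate_bp_x2
10   345      home      592        1184
2     43   student      603        1206
3     10  personal      699        1398
9     66       biz      734        1468
1    148      home      736        1472
12   311      home      830        1660
group by purpose: mean(rate_bp), sum(rate_bp_x2):
             rate_bp  rate_bp_x2
purpose                         
biz       734.000000        1468
home      719.333333        4316
personal  699.000000        1398
student   603.000000        1206
The value at position 3, column 'rate_bp' is 603.0.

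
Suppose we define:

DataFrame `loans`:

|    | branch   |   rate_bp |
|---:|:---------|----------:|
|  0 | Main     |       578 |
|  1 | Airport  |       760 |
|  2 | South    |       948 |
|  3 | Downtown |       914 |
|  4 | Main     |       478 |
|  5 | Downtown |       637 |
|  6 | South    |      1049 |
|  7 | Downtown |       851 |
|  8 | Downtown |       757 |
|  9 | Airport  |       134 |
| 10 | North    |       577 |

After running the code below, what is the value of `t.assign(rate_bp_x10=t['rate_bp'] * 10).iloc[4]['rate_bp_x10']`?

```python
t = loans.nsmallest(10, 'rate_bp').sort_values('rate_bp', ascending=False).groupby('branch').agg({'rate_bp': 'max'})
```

take 10 rows with smallest rate_bp:
      branch  rate_bp
9    Airport      134
4       Main      478
10     North      577
0       Main      578
5   Downtown      637
8   Downtown      757
1    Airport      760
7   Downtown      851
3   Downtown      914
2      South      948
sort by rate_bp descending:
      branch  rate_bp
2      South      948
3   Downtown      914
7   Downtown      851
1    Airport      760
8   Downtown      757
5   Downtown      637
0       Main      578
10     North      577
4       Main      478
9    Airport      134
group by branch, max of rate_bp:
          rate_bp
branch           
Airport       760
Downtown      914
Main          578
North         577
South         948
add column rate_bp_x10 = t['rate_bp'] * 10:
          rate_bp  rate_bp_x10
branch                        
Airport       760         7600
Downtown      914         9140
Main          578         5780
North         577         5770
South         948         9480

9480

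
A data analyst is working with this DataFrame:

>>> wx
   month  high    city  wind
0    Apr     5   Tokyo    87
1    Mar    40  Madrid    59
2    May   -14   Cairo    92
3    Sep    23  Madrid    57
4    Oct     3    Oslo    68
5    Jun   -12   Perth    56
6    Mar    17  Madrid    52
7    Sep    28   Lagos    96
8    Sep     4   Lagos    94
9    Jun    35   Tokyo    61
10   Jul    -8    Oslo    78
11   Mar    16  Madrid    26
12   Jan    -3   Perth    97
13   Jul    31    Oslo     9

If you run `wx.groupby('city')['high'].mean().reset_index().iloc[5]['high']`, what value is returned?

20.0

group by city, mean of high:
city
Cairo    -14.000000
Lagos     16.000000
Madrid    24.000000
Oslo       8.666667
Perth     -7.500000
Tokyo     20.000000
Name: high, dtype: float64
reset_index():
     city       high
0   Cairo -14.000000
1   Lagos  16.000000
2  Madrid  24.000000
3    Oslo   8.666667
4   Perth  -7.500000
5   Tokyo  20.000000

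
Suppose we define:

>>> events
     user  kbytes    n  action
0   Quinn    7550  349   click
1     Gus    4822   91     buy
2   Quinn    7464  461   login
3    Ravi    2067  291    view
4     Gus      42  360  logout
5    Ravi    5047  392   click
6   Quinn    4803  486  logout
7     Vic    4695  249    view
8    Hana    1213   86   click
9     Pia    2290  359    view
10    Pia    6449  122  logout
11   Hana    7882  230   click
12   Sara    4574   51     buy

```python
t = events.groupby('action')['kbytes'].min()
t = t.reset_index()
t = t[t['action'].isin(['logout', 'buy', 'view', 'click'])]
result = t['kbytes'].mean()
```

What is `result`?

group by action, min of kbytes:
action
buy       4574
click     1213
login     7464
logout      42
view      2067
Name: kbytes, dtype: int64
reset_index():
   action  kbytes
0     buy    4574
1   click    1213
2   login    7464
3  logout      42
4    view    2067
filter rows where action in ['logout', 'buy', 'view', 'click']:
   action  kbytes
0     buy    4574
1   click    1213
3  logout      42
4    view    2067

1974.0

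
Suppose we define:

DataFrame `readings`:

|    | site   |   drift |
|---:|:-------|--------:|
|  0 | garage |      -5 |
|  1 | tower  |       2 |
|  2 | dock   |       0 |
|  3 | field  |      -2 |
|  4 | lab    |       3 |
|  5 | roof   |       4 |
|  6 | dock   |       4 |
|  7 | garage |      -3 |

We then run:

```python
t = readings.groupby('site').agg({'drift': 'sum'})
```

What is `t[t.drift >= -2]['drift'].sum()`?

group by site, sum of drift:
        drift
site         
dock        4
field      -2
garage     -8
lab         3
roof        4
tower       2
filter rows where drift >= -2:
       drift
site        
dock       4
field     -2
lab        3
roof       4
tower      2

11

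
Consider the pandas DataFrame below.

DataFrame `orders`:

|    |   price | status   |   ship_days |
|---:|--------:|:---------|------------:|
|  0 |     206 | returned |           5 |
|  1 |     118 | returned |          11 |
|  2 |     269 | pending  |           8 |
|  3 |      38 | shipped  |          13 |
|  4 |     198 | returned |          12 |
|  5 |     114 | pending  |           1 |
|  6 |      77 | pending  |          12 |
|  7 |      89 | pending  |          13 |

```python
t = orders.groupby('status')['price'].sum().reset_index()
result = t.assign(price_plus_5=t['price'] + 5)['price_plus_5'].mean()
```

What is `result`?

374.666666667

group by status, sum of price:
status
pending     549
returned    522
shipped      38
Name: price, dtype: int64
reset_index():
     status  price
0   pending    549
1  returned    522
2   shipped     38
add column price_plus_5 = t['price'] + 5:
     status  price  price_plus_5
0   pending    549           554
1  returned    522           527
2   shipped     38            43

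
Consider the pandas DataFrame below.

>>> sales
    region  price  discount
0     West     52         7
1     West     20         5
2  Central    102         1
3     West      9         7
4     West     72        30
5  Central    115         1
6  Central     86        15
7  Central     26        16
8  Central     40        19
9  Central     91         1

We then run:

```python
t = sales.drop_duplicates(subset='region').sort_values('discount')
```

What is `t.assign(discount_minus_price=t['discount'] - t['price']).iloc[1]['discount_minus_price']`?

drop duplicate region (keep=first):
    region  price  discount
0     West     52         7
2  Central    102         1
sort by discount:
    region  price  discount
2  Central    102         1
0     West     52         7
add column discount_minus_price = t['discount'] - t['price']:
    region  price  discount  discount_minus_price
2  Central    102         1                  -101
0     West     52         7                   -45
Hence -45.

-45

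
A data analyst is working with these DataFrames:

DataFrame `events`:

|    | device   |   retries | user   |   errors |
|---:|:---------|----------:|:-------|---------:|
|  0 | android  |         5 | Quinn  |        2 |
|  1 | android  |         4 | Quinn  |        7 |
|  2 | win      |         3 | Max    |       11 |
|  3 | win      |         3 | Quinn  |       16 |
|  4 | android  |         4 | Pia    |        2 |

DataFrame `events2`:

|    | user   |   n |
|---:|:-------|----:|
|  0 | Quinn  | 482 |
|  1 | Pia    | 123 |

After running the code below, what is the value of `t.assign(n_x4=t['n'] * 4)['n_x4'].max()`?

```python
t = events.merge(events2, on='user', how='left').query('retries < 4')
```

1928.0

merge on 'user' (how='left') → 5 rows:
    device  retries   user  errors      n
0  android        5  Quinn       2  482.0
1  android        4  Quinn       7  482.0
2      win        3    Max      11    NaN
3      win        3  Quinn      16  482.0
4  android        4    Pia       2  123.0
filter rows where retries < 4:
  device  retries   user  errors      n
2    win        3    Max      11    NaN
3    win        3  Quinn      16  482.0
add column n_x4 = t['n'] * 4:
  device  retries   user  errors      n    n_x4
2    win        3    Max      11    NaN     NaN
3    win        3  Quinn      16  482.0  1928.0
Hence 1928.0.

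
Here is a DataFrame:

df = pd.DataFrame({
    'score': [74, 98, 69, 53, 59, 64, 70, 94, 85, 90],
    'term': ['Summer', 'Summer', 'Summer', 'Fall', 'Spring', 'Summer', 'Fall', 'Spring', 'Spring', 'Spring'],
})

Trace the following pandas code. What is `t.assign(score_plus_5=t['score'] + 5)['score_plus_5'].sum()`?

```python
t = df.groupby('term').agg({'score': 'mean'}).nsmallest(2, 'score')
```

group by term, mean of score:
        score
term         
Fall    61.50
Spring  82.00
Summer  76.25
take 2 rows with smallest score:
        score
term         
Fall    61.50
Summer  76.25
add column score_plus_5 = t['score'] + 5:
        score  score_plus_5
term                       
Fall    61.50         66.50
Summer  76.25         81.25
Finally, sum of column 'score_plus_5' = 147.75.

147.75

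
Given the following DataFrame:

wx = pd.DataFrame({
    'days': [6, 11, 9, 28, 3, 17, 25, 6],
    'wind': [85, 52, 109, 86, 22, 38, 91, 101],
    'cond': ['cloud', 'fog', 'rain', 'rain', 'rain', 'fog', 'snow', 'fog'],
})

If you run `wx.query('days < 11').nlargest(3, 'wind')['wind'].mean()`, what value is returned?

filter rows where days < 11:
   days  wind   cond
0     6    85  cloud
2     9   109   rain
4     3    22   rain
7     6   101    fog
take 3 rows with largest wind:
   days  wind   cond
2     9   109   rain
7     6   101    fog
0     6    85  cloud
So mean() = 98.3333333333.

98.3333333333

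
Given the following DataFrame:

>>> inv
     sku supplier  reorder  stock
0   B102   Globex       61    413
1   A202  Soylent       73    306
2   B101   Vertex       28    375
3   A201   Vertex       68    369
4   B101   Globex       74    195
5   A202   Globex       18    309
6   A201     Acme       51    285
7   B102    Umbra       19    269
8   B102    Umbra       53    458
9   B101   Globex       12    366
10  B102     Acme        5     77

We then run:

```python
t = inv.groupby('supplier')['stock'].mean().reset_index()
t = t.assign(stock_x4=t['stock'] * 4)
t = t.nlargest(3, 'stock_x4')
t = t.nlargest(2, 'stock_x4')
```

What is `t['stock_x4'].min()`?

group by supplier, mean of stock:
supplier
Acme       181.00
Globex     320.75
Soylent    306.00
Umbra      363.50
Vertex     372.00
Name: stock, dtype: float64
reset_index():
  supplier   stock
0     Acme  181.00
1   Globex  320.75
2  Soylent  306.00
3    Umbra  363.50
4   Vertex  372.00
add column stock_x4 = t['stock'] * 4:
  supplier   stock  stock_x4
0     Acme  181.00     724.0
1   Globex  320.75    1283.0
2  Soylent  306.00    1224.0
3    Umbra  363.50    1454.0
4   Vertex  372.00    1488.0
take 3 rows with largest stock_x4:
  supplier   stock  stock_x4
4   Vertex  372.00    1488.0
3    Umbra  363.50    1454.0
1   Globex  320.75    1283.0
take 2 rows with largest stock_x4:
  supplier  stock  stock_x4
4   Vertex  372.0    1488.0
3    Umbra  363.5    1454.0
Then the min of column 'stock_x4': 1454.0

1454.0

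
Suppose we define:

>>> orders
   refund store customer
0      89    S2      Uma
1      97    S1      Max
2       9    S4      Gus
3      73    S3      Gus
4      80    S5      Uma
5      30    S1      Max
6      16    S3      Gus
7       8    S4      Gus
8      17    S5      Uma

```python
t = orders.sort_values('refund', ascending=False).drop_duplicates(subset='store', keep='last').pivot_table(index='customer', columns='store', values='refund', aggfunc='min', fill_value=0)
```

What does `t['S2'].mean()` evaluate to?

29.6666666667

sort by refund descending:
   refund store customer
1      97    S1      Max
0      89    S2      Uma
4      80    S5      Uma
3      73    S3      Gus
5      30    S1      Max
8      17    S5      Uma
6      16    S3      Gus
2       9    S4      Gus
7       8    S4      Gus
drop duplicate store (keep=last):
   refund store customer
0      89    S2      Uma
5      30    S1      Max
8      17    S5      Uma
6      16    S3      Gus
7       8    S4      Gus
pivot: rows=customer, cols=store, min(refund):
store     S1  S2  S3  S4  S5
customer                    
Gus        0   0  16   8   0
Max       30   0   0   0   0
Uma        0  89   0   0  17
mean of column 'S2' → 29.6666666667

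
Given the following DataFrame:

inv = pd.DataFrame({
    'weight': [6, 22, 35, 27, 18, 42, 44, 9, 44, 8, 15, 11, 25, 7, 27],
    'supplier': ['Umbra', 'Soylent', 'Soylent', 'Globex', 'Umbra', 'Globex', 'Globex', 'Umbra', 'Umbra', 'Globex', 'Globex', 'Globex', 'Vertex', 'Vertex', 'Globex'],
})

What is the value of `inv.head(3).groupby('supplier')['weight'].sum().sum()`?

63

take first 3 rows:
   weight supplier
0       6    Umbra
1      22  Soylent
2      35  Soylent
group by supplier, sum of weight:
supplier
Soylent    57
Umbra       6
Name: weight, dtype: int64
So sum() = 63.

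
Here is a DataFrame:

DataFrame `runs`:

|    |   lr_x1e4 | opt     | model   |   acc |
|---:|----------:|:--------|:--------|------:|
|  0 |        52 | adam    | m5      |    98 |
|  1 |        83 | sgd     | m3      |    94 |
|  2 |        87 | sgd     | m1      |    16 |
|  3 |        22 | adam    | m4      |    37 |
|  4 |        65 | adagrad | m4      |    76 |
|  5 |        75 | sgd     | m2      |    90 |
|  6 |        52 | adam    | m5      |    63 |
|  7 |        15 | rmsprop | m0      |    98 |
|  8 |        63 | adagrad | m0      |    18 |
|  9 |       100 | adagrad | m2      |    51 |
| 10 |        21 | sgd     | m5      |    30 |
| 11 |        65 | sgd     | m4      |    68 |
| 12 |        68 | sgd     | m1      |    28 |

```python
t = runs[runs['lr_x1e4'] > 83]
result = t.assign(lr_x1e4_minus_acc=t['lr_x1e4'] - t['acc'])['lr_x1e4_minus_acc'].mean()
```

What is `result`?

60.0

filter rows where lr_x1e4 > 83:
   lr_x1e4      opt model  acc
2       87      sgd    m1   16
9      100  adagrad    m2   51
add column lr_x1e4_minus_acc = t['lr_x1e4'] - t['acc']:
   lr_x1e4      opt model  acc  lr_x1e4_minus_acc
2       87      sgd    m1   16                 71
9      100  adagrad    m2   51                 49
Then the mean of column 'lr_x1e4_minus_acc': 60.0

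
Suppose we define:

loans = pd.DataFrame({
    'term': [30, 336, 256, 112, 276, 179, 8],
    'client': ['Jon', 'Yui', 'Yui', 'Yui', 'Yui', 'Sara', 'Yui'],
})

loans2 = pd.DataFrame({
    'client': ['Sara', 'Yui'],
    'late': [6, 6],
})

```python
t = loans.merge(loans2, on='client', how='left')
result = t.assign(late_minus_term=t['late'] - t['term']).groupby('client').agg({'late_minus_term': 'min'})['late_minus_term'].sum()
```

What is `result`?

merge on 'client' (how='left') → 7 rows:
   term client  late
0    30    Jon   NaN
1   336    Yui   6.0
2   256    Yui   6.0
3   112    Yui   6.0
4   276    Yui   6.0
5   179   Sara   6.0
6     8    Yui   6.0
add column late_minus_term = t['late'] - t['term']:
   term client  late  late_minus_term
0    30    Jon   NaN              NaN
1   336    Yui   6.0           -330.0
2   256    Yui   6.0           -250.0
3   112    Yui   6.0           -106.0
4   276    Yui   6.0           -270.0
5   179   Sara   6.0           -173.0
6     8    Yui   6.0             -2.0
group by client, min of late_minus_term:
        late_minus_term
client                 
Jon                 NaN
Sara             -173.0
Yui              -330.0
Reading off the sum of column 'late_minus_term', we get -503.0.

-503.0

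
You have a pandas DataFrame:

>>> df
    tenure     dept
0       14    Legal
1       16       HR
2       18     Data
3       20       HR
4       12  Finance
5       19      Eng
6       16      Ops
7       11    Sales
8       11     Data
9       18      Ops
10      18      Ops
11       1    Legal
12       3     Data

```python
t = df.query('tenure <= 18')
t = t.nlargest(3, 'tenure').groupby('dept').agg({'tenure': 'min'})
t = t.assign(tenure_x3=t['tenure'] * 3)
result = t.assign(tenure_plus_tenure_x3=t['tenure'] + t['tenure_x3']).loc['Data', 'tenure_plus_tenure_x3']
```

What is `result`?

72

filter rows where tenure <= 18:
    tenure     dept
0       14    Legal
1       16       HR
2       18     Data
4       12  Finance
6       16      Ops
7       11    Sales
8       11     Data
9       18      Ops
10      18      Ops
11       1    Legal
12       3     Data
take 3 rows with largest tenure:
    tenure  dept
2       18  Data
9       18   Ops
10      18   Ops
group by dept, min of tenure:
      tenure
dept        
Data      18
Ops       18
add column tenure_x3 = t['tenure'] * 3:
      tenure  tenure_x3
dept                   
Data      18         54
Ops       18         54
add column tenure_plus_tenure_x3 = t['tenure'] + t['tenure_x3']:
      tenure  tenure_x3  tenure_plus_tenure_x3
dept                                          
Data      18         54                     72
Ops       18         54                     72
Taking the value at row 'Data', column 'tenure_plus_tenure_x3' gives 72.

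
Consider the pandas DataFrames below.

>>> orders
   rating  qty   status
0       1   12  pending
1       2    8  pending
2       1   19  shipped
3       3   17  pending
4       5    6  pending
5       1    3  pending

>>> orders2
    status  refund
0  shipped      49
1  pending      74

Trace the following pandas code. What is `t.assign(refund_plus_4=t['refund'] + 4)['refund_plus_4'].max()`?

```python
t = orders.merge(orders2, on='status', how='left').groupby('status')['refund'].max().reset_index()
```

78

merge on 'status' (how='left') → 6 rows:
   rating  qty   status  refund
0       1   12  pending      74
1       2    8  pending      74
2       1   19  shipped      49
3       3   17  pending      74
4       5    6  pending      74
5       1    3  pending      74
group by status, max of refund:
status
pending    74
shipped    49
Name: refund, dtype: int64
reset_index():
    status  refund
0  pending      74
1  shipped      49
add column refund_plus_4 = t['refund'] + 4:
    status  refund  refund_plus_4
0  pending      74             78
1  shipped      49             53
max of column 'refund_plus_4' → 78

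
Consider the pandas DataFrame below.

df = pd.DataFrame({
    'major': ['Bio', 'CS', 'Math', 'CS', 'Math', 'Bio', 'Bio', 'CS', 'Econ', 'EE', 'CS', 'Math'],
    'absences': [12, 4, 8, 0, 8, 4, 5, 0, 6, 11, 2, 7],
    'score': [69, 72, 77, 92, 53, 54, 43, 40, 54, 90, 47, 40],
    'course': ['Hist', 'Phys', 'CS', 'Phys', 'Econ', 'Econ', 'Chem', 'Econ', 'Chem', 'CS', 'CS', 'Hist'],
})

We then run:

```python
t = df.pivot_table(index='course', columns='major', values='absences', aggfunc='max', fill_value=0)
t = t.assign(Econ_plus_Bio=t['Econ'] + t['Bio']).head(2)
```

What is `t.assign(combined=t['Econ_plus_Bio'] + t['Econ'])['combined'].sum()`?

17

pivot: rows=course, cols=major, max(absences):
major   Bio  CS  EE  Econ  Math
course                         
CS        0   2  11     0     8
Chem      5   0   0     6     0
Econ      4   0   0     0     8
Hist     12   0   0     0     7
Phys      0   4   0     0     0
add column Econ_plus_Bio = t['Econ'] + t['Bio']:
major   Bio  CS  EE  Econ  Math  Econ_plus_Bio
course                                        
CS        0   2  11     0     8              0
Chem      5   0   0     6     0             11
Econ      4   0   0     0     8              4
Hist     12   0   0     0     7             12
Phys      0   4   0     0     0              0
take first 2 rows:
major   Bio  CS  EE  Econ  Math  Econ_plus_Bio
course                                        
CS        0   2  11     0     8              0
Chem      5   0   0     6     0             11
add column combined = t['Econ_plus_Bio'] + t['Econ']:
major   Bio  CS  EE  Econ  Math  Econ_plus_Bio  combined
course                                                  
CS        0   2  11     0     8              0         0
Chem      5   0   0     6     0             11        17
Hence 17.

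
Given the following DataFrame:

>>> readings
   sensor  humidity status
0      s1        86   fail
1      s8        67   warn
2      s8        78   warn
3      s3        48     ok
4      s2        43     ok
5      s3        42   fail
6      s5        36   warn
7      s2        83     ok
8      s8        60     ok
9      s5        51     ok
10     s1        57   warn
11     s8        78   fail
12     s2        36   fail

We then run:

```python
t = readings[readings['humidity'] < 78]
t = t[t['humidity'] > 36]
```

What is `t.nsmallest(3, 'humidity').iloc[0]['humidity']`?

filter rows where humidity < 78:
   sensor  humidity status
1      s8        67   warn
3      s3        48     ok
4      s2        43     ok
5      s3        42   fail
6      s5        36   warn
8      s8        60     ok
9      s5        51     ok
10     s1        57   warn
12     s2        36   fail
filter rows where humidity > 36:
   sensor  humidity status
1      s8        67   warn
3      s3        48     ok
4      s2        43     ok
5      s3        42   fail
8      s8        60     ok
9      s5        51     ok
10     s1        57   warn
take 3 rows with smallest humidity:
  sensor  humidity status
5     s3        42   fail
4     s2        43     ok
3     s3        48     ok

42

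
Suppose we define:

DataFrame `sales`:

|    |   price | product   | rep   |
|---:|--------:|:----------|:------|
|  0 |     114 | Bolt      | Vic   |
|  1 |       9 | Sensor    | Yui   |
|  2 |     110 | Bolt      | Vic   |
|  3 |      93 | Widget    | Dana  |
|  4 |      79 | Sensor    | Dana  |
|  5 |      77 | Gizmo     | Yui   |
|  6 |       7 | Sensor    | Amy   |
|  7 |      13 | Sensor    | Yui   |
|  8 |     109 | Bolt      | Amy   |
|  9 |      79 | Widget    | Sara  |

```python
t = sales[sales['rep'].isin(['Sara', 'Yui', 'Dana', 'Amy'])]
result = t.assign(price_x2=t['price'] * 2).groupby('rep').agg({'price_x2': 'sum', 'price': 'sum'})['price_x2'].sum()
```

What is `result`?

filter rows where rep in ['Sara', 'Yui', 'Dana', 'Amy']:
   price product   rep
1      9  Sensor   Yui
3     93  Widget  Dana
4     79  Sensor  Dana
5     77   Gizmo   Yui
6      7  Sensor   Amy
7     13  Sensor   Yui
8    109    Bolt   Amy
9     79  Widget  Sara
add column price_x2 = t['price'] * 2:
   price product   rep  price_x2
1      9  Sensor   Yui        18
3     93  Widget  Dana       186
4     79  Sensor  Dana       158
5     77   Gizmo   Yui       154
6      7  Sensor   Amy        14
7     13  Sensor   Yui        26
8    109    Bolt   Amy       218
9     79  Widget  Sara       158
group by rep: sum(price_x2), sum(price):
      price_x2  price
rep                  
Amy        232    116
Dana       344    172
Sara       158     79
Yui        198     99
Taking the sum of column 'price_x2' gives 932.

932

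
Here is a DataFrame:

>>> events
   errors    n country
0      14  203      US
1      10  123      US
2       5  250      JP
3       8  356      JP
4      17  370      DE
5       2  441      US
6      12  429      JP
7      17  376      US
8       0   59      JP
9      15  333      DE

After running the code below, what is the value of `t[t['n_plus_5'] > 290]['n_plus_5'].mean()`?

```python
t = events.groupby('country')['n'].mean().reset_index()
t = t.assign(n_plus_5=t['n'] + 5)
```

group by country, mean of n:
country
DE    351.50
JP    273.50
US    285.75
Name: n, dtype: float64
reset_index():
  country       n
0      DE  351.50
1      JP  273.50
2      US  285.75
add column n_plus_5 = t['n'] + 5:
  country       n  n_plus_5
0      DE  351.50    356.50
1      JP  273.50    278.50
2      US  285.75    290.75
filter rows where n_plus_5 > 290:
  country       n  n_plus_5
0      DE  351.50    356.50
2      US  285.75    290.75
Taking the mean of column 'n_plus_5' gives 323.625.

323.625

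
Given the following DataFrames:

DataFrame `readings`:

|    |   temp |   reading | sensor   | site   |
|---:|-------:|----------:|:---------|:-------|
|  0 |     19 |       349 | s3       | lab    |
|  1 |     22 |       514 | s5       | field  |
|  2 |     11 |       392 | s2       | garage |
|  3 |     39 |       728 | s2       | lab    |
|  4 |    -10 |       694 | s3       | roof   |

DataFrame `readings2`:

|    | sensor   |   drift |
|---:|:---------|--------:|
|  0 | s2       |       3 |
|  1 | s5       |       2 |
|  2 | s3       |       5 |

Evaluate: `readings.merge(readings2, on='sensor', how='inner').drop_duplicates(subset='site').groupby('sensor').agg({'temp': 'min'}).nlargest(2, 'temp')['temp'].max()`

22

merge on 'sensor' (how='inner') → 5 rows:
   temp  reading sensor    site  drift
0    19      349     s3     lab      5
1    22      514     s5   field      2
2    11      392     s2  garage      3
3    39      728     s2     lab      3
4   -10      694     s3    roof      5
drop duplicate site (keep=first):
   temp  reading sensor    site  drift
0    19      349     s3     lab      5
1    22      514     s5   field      2
2    11      392     s2  garage      3
4   -10      694     s3    roof      5
group by sensor, min of temp:
        temp
sensor      
s2        11
s3       -10
s5        22
take 2 rows with largest temp:
        temp
sensor      
s5        22
s2        11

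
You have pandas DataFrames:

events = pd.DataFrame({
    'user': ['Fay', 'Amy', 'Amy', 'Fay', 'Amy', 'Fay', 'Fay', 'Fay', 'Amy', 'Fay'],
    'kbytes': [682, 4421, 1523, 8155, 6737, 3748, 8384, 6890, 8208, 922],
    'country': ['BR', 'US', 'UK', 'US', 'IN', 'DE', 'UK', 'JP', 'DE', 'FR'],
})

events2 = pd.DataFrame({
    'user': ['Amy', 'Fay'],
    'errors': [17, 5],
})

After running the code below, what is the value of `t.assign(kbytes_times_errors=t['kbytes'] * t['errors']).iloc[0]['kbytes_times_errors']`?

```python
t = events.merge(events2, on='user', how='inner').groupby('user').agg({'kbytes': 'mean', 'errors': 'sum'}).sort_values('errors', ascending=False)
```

merge on 'user' (how='inner') → 10 rows:
  user  kbytes country  errors
0  Fay     682      BR       5
1  Amy    4421      US      17
2  Amy    1523      UK      17
3  Fay    8155      US       5
4  Amy    6737      IN      17
5  Fay    3748      DE       5
6  Fay    8384      UK       5
7  Fay    6890      JP       5
8  Amy    8208      DE      17
9  Fay     922      FR       5
group by user: mean(kbytes), sum(errors):
           kbytes  errors
user                     
Amy   5222.250000      68
Fay   4796.833333      30
sort by errors descending:
           kbytes  errors
user                     
Amy   5222.250000      68
Fay   4796.833333      30
add column kbytes_times_errors = t['kbytes'] * t['errors']:
           kbytes  errors  kbytes_times_errors
user                                          
Amy   5222.250000      68             355113.0
Fay   4796.833333      30             143905.0
Finally, value at position 0, column 'kbytes_times_errors' = 355113.0.

355113.0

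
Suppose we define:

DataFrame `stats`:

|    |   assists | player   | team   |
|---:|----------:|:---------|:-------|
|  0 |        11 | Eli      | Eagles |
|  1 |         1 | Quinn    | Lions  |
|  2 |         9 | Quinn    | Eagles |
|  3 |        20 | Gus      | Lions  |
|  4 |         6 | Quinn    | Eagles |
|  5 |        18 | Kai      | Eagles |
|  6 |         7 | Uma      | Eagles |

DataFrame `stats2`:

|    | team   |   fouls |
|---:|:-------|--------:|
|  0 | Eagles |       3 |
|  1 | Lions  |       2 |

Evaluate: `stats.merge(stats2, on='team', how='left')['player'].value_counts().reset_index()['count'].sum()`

merge on 'team' (how='left') → 7 rows:
   assists player    team  fouls
0       11    Eli  Eagles      3
1        1  Quinn   Lions      2
2        9  Quinn  Eagles      3
3       20    Gus   Lions      2
4        6  Quinn  Eagles      3
5       18    Kai  Eagles      3
6        7    Uma  Eagles      3
value_counts of player:
player
Quinn    3
Eli      1
Gus      1
Kai      1
Uma      1
Name: count, dtype: int64
reset_index():
  player  count
0  Quinn      3
1    Eli      1
2    Gus      1
3    Kai      1
4    Uma      1
So sum() = 7.

7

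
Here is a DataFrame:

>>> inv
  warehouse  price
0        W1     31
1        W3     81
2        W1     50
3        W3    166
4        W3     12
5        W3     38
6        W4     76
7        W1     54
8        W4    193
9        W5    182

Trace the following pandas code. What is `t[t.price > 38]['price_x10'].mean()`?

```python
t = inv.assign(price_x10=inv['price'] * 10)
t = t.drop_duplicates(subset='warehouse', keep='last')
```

1430.0

add column price_x10 = inv['price'] * 10:
  warehouse  price  price_x10
0        W1     31        310
1        W3     81        810
2        W1     50        500
3        W3    166       1660
4        W3     12        120
5        W3     38        380
6        W4     76        760
7        W1     54        540
8        W4    193       1930
9        W5    182       1820
drop duplicate warehouse (keep=last):
  warehouse  price  price_x10
5        W3     38        380
7        W1     54        540
8        W4    193       1930
9        W5    182       1820
filter rows where price > 38:
  warehouse  price  price_x10
7        W1     54        540
8        W4    193       1930
9        W5    182       1820
Then the mean of column 'price_x10': 1430.0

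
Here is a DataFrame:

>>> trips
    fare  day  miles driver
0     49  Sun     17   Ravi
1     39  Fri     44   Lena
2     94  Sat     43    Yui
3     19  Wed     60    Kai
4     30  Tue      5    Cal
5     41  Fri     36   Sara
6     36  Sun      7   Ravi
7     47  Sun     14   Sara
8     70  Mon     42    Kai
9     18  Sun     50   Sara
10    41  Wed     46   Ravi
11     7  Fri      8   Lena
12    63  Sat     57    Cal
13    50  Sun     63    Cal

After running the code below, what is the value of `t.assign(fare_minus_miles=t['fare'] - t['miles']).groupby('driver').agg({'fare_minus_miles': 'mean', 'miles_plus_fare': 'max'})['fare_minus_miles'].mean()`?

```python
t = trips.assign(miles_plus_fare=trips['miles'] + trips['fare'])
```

add column miles_plus_fare = trips['miles'] + trips['fare']:
    fare  day  miles driver  miles_plus_fare
0     49  Sun     17   Ravi               66
1     39  Fri     44   Lena               83
2     94  Sat     43    Yui              137
3     19  Wed     60    Kai               79
4     30  Tue      5    Cal               35
5     41  Fri     36   Sara               77
6     36  Sun      7   Ravi               43
7     47  Sun     14   Sara               61
8     70  Mon     42    Kai              112
9     18  Sun     50   Sara               68
10    41  Wed     46   Ravi               87
11     7  Fri      8   Lena               15
12    63  Sat     57    Cal              120
13    50  Sun     63    Cal              113
add column fare_minus_miles = t['fare'] - t['miles']:
    fare  day  miles driver  miles_plus_fare  fare_minus_miles
0     49  Sun     17   Ravi               66                32
1     39  Fri     44   Lena               83                -5
2     94  Sat     43    Yui              137                51
3     19  Wed     60    Kai               79               -41
4     30  Tue      5    Cal               35                25
5     41  Fri     36   Sara               77                 5
6     36  Sun      7   Ravi               43                29
7     47  Sun     14   Sara               61                33
8     70  Mon     42    Kai              112                28
9     18  Sun     50   Sara               68               -32
10    41  Wed     46   Ravi               87                -5
11     7  Fri      8   Lena               15                -1
12    63  Sat     57    Cal              120                 6
13    50  Sun     63    Cal              113               -13
group by driver: mean(fare_minus_miles), max(miles_plus_fare):
        fare_minus_miles  miles_plus_fare
driver                                   
Cal             6.000000              120
Kai            -6.500000              112
Lena           -3.000000               83
Ravi           18.666667               87
Sara            2.000000               77
Yui            51.000000              137
Finally, mean of column 'fare_minus_miles' = 11.3611111111.

11.3611111111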